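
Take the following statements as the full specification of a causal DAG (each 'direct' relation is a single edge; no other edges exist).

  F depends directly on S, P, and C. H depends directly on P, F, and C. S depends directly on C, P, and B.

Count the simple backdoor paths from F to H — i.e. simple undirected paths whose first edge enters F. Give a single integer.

6

A backdoor path from F to H is any simple undirected path whose first edge points into F (i.e. leaves F via a parent).
Parents of F: {C, P, S}.
Enumerating:
  P1: F <- P -> S <- C -> H
  P2: F <- P -> H
  P3: F <- C -> S <- P -> H
  P4: F <- C -> H
  P5: F <- S <- P -> H
  P6: F <- S <- C -> H
That exhausts the simple backdoor paths. Count: 6.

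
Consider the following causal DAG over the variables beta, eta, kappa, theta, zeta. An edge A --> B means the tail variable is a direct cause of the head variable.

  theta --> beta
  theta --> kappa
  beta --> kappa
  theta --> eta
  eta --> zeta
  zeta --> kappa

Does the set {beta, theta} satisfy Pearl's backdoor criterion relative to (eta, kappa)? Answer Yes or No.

Yes

Backdoor paths from eta to kappa (paths whose first edge points into eta):
  P1: eta <- theta -> beta -> kappa
  P2: eta <- theta -> kappa
Condition 1 (no descendant of eta in the set): holds — descendants of eta are {kappa, zeta}; none are in {beta, theta}.
Condition 2 (every backdoor path blocked by {beta, theta}):
  P1: blocked at fork node theta ∈ conditioning set.
  P2: blocked at fork node theta ∈ conditioning set.
{beta, theta} satisfies the backdoor criterion.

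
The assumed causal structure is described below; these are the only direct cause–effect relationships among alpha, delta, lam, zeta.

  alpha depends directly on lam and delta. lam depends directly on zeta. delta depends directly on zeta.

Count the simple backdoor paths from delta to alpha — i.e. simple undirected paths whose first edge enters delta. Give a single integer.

1

A backdoor path from delta to alpha is any simple undirected path whose first edge points into delta (i.e. leaves delta via a parent).
Parents of delta: {zeta}.
Enumerating:
  P1: delta <- zeta -> lam -> alpha
That exhausts the simple backdoor paths. Count: 1.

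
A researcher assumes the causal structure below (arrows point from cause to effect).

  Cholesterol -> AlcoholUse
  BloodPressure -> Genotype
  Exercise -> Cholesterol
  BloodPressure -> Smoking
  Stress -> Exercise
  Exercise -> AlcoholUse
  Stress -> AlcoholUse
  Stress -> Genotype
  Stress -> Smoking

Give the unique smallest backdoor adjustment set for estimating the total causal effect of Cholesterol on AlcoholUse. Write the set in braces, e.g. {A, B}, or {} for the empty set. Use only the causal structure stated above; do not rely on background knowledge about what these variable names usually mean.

{Exercise}

Variables eligible for adjustment (non-descendants of Cholesterol, excluding Cholesterol and AlcoholUse): {BloodPressure, Exercise, Genotype, Smoking, Stress}.
Backdoor paths from Cholesterol to AlcoholUse:
  P1: Cholesterol <- Exercise <- Stress -> AlcoholUse
  P2: Cholesterol <- Exercise -> AlcoholUse
The empty set is not sufficient: P1 (Cholesterol <- Exercise <- Stress -> AlcoholUse) has no collider blocking it and no conditioned non-collider, so it is open.
Try {Exercise}:
  P1: blocked at chain node Exercise ∈ conditioning set.
  P2: blocked at fork node Exercise ∈ conditioning set.
{Exercise} contains no descendant of Cholesterol and blocks every backdoor path.
No other singleton works — e.g. {Stress} leaves P2 open — so {Exercise} is the unique smallest valid adjustment set.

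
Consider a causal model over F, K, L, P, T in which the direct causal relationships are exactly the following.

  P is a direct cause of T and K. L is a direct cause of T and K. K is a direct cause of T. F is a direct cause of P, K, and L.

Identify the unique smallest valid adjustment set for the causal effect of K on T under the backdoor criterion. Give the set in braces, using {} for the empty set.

Variables eligible for adjustment (non-descendants of K, excluding K and T): {F, L, P}.
Backdoor paths from K to T:
  P1: K <- F -> P -> T
  P2: K <- F -> L -> T
  P3: K <- P <- F -> L -> T
  P4: K <- P -> T
  P5: K <- L <- F -> P -> T
  P6: K <- L -> T
The empty set is not sufficient: P1 (K <- F -> P -> T) has no collider blocking it and no conditioned non-collider, so it is open.
Try {L, P}:
  P1: blocked at chain node P ∈ conditioning set.
  P2: blocked at chain node L ∈ conditioning set.
  P3: blocked at chain node P ∈ conditioning set.
  P4: blocked at fork node P ∈ conditioning set.
  P5: blocked at chain node L ∈ conditioning set.
  P6: blocked at fork node L ∈ conditioning set.
{L, P} contains no descendant of K and blocks every backdoor path.
Every element of {L, P} is needed (dropping L leaves P2 open; dropping P leaves P1 open), so no proper subset is valid.
Among all size-2 subsets of the eligible variables, only {L, P} blocks every backdoor path, so it is the unique smallest valid adjustment set.

{L, P}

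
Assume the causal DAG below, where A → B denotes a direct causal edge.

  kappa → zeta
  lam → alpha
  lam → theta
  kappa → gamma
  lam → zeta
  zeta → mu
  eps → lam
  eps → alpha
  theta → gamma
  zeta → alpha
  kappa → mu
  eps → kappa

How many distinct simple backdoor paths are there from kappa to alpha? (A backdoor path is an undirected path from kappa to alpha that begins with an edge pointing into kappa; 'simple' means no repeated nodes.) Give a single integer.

3

A backdoor path from kappa to alpha is any simple undirected path whose first edge points into kappa (i.e. leaves kappa via a parent).
Parents of kappa: {eps}.
Enumerating:
  P1: kappa <- eps -> lam -> zeta -> alpha
  P2: kappa <- eps -> lam -> alpha
  P3: kappa <- eps -> alpha
That exhausts the simple backdoor paths. Count: 3.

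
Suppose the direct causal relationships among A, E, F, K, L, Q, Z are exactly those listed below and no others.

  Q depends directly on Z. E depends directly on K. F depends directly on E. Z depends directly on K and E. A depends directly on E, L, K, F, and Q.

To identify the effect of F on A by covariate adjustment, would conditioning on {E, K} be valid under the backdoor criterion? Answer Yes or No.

Backdoor paths from F to A (paths whose first edge points into F):
  P1: F <- E <- K -> Z -> Q -> A
  P2: F <- E <- K -> A
  P3: F <- E -> Z <- K -> A
  P4: F <- E -> Z -> Q -> A
  P5: F <- E -> A
Condition 1 (no descendant of F in the set): holds — descendants of F are {A}; none are in {E, K}.
Condition 2 (every backdoor path blocked by {E, K}):
  P1: blocked at chain node E ∈ conditioning set.
  P2: blocked at chain node E ∈ conditioning set.
  P3: blocked at fork node E ∈ conditioning set.
  P4: blocked at fork node E ∈ conditioning set.
  P5: blocked at fork node E ∈ conditioning set.
{E, K} satisfies the backdoor criterion.

Yes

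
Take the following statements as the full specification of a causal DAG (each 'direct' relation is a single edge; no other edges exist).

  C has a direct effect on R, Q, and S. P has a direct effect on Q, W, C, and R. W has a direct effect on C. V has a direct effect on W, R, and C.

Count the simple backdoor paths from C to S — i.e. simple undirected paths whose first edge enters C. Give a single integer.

A backdoor path from C to S is any simple undirected path whose first edge points into C (i.e. leaves C via a parent).
Parents of C: {P, V, W}.
No simple path from any parent of C reaches S without revisiting C, so there are no backdoor paths.

0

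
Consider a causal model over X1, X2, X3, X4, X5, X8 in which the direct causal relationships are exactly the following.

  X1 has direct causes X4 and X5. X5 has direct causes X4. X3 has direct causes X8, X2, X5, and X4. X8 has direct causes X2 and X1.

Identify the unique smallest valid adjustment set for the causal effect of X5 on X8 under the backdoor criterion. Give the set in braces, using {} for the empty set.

Variables eligible for adjustment (non-descendants of X5, excluding X5 and X8): {X2, X4}.
Backdoor paths from X5 to X8:
  P1: X5 <- X4 -> X1 -> X8
  P2: X5 <- X4 -> X3 <- X2 -> X8
  P3: X5 <- X4 -> X3 <- X8
The empty set is not sufficient: P1 (X5 <- X4 -> X1 -> X8) has no collider blocking it and no conditioned non-collider, so it is open.
Try {X4}:
  P1: blocked at fork node X4 ∈ conditioning set.
  P2: blocked at fork node X4 ∈ conditioning set.
  P3: blocked at fork node X4 ∈ conditioning set.
{X4} contains no descendant of X5 and blocks every backdoor path.
No other singleton works — e.g. {X2} leaves P1 open — so {X4} is the unique smallest valid adjustment set.

{X4}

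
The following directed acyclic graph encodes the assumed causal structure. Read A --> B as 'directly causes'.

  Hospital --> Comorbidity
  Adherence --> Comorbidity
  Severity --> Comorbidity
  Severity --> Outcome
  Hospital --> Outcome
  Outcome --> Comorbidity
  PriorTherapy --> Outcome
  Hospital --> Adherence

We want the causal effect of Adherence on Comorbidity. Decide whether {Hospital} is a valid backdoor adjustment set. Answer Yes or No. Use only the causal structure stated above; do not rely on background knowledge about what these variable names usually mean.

Yes

Backdoor paths from Adherence to Comorbidity (paths whose first edge points into Adherence):
  P1: Adherence <- Hospital -> Outcome <- Severity -> Comorbidity
  P2: Adherence <- Hospital -> Outcome -> Comorbidity
  P3: Adherence <- Hospital -> Comorbidity
Condition 1 (no descendant of Adherence in the set): holds — descendants of Adherence are {Comorbidity}; none are in {Hospital}.
Condition 2 (every backdoor path blocked by {Hospital}):
  P1: blocked at fork node Hospital ∈ conditioning set.
  P2: blocked at fork node Hospital ∈ conditioning set.
  P3: blocked at fork node Hospital ∈ conditioning set.
{Hospital} satisfies the backdoor criterion.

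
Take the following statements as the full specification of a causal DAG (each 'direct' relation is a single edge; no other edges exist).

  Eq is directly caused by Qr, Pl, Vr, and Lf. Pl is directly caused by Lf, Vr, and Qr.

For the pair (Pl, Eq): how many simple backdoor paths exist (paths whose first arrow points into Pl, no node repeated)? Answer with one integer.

3

A backdoor path from Pl to Eq is any simple undirected path whose first edge points into Pl (i.e. leaves Pl via a parent).
Parents of Pl: {Lf, Qr, Vr}.
Enumerating:
  P1: Pl <- Lf -> Eq
  P2: Pl <- Vr -> Eq
  P3: Pl <- Qr -> Eq
That exhausts the simple backdoor paths. Count: 3.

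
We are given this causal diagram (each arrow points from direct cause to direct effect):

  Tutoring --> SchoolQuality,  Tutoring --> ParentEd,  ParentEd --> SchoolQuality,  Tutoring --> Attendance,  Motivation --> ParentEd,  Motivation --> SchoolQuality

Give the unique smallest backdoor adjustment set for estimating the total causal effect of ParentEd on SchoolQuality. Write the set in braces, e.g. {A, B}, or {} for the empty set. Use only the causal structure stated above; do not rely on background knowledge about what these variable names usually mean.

{Motivation, Tutoring}

Variables eligible for adjustment (non-descendants of ParentEd, excluding ParentEd and SchoolQuality): {Attendance, Motivation, Tutoring}.
Backdoor paths from ParentEd to SchoolQuality:
  P1: ParentEd <- Tutoring -> SchoolQuality
  P2: ParentEd <- Motivation -> SchoolQuality
The empty set is not sufficient: P1 (ParentEd <- Tutoring -> SchoolQuality) has no collider blocking it and no conditioned non-collider, so it is open.
Try {Motivation, Tutoring}:
  P1: blocked at fork node Tutoring ∈ conditioning set.
  P2: blocked at fork node Motivation ∈ conditioning set.
{Motivation, Tutoring} contains no descendant of ParentEd and blocks every backdoor path.
Every element of {Motivation, Tutoring} is needed (dropping Motivation leaves P2 open; dropping Tutoring leaves P1 open), so no proper subset is valid.
Among all size-2 subsets of the eligible variables, only {Motivation, Tutoring} blocks every backdoor path, so it is the unique smallest valid adjustment set.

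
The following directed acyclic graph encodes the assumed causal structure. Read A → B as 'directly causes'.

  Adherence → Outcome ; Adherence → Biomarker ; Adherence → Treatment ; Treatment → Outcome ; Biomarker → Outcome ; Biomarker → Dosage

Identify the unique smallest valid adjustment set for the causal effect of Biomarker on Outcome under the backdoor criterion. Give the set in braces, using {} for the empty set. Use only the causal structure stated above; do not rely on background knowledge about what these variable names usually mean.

{Adherence}

Variables eligible for adjustment (non-descendants of Biomarker, excluding Biomarker and Outcome): {Adherence, Treatment}.
Backdoor paths from Biomarker to Outcome:
  P1: Biomarker <- Adherence -> Treatment -> Outcome
  P2: Biomarker <- Adherence -> Outcome
The empty set is not sufficient: P1 (Biomarker <- Adherence -> Treatment -> Outcome) has no collider blocking it and no conditioned non-collider, so it is open.
Try {Adherence}:
  P1: blocked at fork node Adherence ∈ conditioning set.
  P2: blocked at fork node Adherence ∈ conditioning set.
{Adherence} contains no descendant of Biomarker and blocks every backdoor path.
No other singleton works — e.g. {Treatment} leaves P2 open — so {Adherence} is the unique smallest valid adjustment set.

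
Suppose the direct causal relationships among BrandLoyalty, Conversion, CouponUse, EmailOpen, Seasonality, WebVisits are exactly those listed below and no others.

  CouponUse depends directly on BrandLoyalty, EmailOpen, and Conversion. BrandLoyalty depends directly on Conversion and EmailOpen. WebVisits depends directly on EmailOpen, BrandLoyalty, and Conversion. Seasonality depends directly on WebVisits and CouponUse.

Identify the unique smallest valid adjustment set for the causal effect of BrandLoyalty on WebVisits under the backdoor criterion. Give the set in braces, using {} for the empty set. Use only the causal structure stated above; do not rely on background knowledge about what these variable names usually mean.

{Conversion, EmailOpen}

Variables eligible for adjustment (non-descendants of BrandLoyalty, excluding BrandLoyalty and WebVisits): {Conversion, EmailOpen}.
Backdoor paths from BrandLoyalty to WebVisits:
  P1: BrandLoyalty <- EmailOpen -> CouponUse <- Conversion -> WebVisits
  P2: BrandLoyalty <- EmailOpen -> CouponUse -> Seasonality <- WebVisits
  P3: BrandLoyalty <- EmailOpen -> WebVisits
  P4: BrandLoyalty <- Conversion -> CouponUse <- EmailOpen -> WebVisits
  P5: BrandLoyalty <- Conversion -> CouponUse -> Seasonality <- WebVisits
  P6: BrandLoyalty <- Conversion -> WebVisits
The empty set is not sufficient: P3 (BrandLoyalty <- EmailOpen -> WebVisits) has no collider blocking it and no conditioned non-collider, so it is open.
Try {Conversion, EmailOpen}:
  P1: blocked at fork node EmailOpen ∈ conditioning set.
  P2: blocked at fork node EmailOpen ∈ conditioning set.
  P3: blocked at fork node EmailOpen ∈ conditioning set.
  P4: blocked at fork node Conversion ∈ conditioning set.
  P5: blocked at fork node Conversion ∈ conditioning set.
  P6: blocked at fork node Conversion ∈ conditioning set.
{Conversion, EmailOpen} contains no descendant of BrandLoyalty and blocks every backdoor path.
Every element of {Conversion, EmailOpen} is needed (dropping Conversion leaves P6 open; dropping EmailOpen leaves P3 open), so no proper subset is valid.
Among all size-2 subsets of the eligible variables, only {Conversion, EmailOpen} blocks every backdoor path, so it is the unique smallest valid adjustment set.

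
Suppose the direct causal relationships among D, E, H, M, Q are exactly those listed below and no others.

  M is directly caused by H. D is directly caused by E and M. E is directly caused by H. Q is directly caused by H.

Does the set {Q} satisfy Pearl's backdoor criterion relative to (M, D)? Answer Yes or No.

No

Backdoor paths from M to D (paths whose first edge points into M):
  P1: M <- H -> E -> D
Condition 1 (no descendant of M in the set): holds — descendants of M are {D}; none are in {Q}.
Condition 2 (every backdoor path blocked by {Q}):
  P1: open — no interior node is in the conditioning set.
{Q} does not satisfy the backdoor criterion.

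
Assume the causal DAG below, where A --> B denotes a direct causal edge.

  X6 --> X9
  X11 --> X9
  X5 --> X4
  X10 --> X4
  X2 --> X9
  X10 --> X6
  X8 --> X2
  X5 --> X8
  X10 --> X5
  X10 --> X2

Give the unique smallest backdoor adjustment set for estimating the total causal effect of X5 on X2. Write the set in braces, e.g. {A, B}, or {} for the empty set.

{X10}

Variables eligible for adjustment (non-descendants of X5, excluding X5 and X2): {X10, X11, X6}.
Backdoor paths from X5 to X2:
  P1: X5 <- X10 -> X2
  P2: X5 <- X10 -> X6 -> X9 <- X2
The empty set is not sufficient: P1 (X5 <- X10 -> X2) has no collider blocking it and no conditioned non-collider, so it is open.
Try {X10}:
  P1: blocked at fork node X10 ∈ conditioning set.
  P2: blocked at fork node X10 ∈ conditioning set.
{X10} contains no descendant of X5 and blocks every backdoor path.
No other singleton works — e.g. {X11} leaves P1 open — so {X10} is the unique smallest valid adjustment set.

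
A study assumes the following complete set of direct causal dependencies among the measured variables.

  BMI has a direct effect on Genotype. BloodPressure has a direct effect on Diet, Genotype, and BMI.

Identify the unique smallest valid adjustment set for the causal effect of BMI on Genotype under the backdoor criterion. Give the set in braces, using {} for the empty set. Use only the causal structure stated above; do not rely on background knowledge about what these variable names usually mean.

{BloodPressure}

Variables eligible for adjustment (non-descendants of BMI, excluding BMI and Genotype): {BloodPressure, Diet}.
Backdoor paths from BMI to Genotype:
  P1: BMI <- BloodPressure -> Genotype
The empty set is not sufficient: P1 (BMI <- BloodPressure -> Genotype) has no collider blocking it and no conditioned non-collider, so it is open.
Try {BloodPressure}:
  P1: blocked at fork node BloodPressure ∈ conditioning set.
{BloodPressure} contains no descendant of BMI and blocks every backdoor path.
No other singleton works — e.g. {Diet} leaves P1 open — so {BloodPressure} is the unique smallest valid adjustment set.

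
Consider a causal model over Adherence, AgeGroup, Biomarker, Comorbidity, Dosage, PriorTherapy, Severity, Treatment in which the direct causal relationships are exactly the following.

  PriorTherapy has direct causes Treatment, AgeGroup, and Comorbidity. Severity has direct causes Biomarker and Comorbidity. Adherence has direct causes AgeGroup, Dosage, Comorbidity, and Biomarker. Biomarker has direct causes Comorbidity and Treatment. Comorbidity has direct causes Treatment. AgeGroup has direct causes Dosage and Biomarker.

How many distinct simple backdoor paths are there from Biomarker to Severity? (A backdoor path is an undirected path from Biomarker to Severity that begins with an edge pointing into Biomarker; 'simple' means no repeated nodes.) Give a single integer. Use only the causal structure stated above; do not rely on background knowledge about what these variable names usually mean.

5

A backdoor path from Biomarker to Severity is any simple undirected path whose first edge points into Biomarker (i.e. leaves Biomarker via a parent).
Parents of Biomarker: {Comorbidity, Treatment}.
Enumerating:
  P1: Biomarker <- Treatment -> Comorbidity -> Severity
  P2: Biomarker <- Treatment -> PriorTherapy <- Comorbidity -> Severity
  P3: Biomarker <- Treatment -> PriorTherapy <- AgeGroup <- Dosage -> Adherence <- Comorbidity -> Severity
  P4: Biomarker <- Treatment -> PriorTherapy <- AgeGroup -> Adherence <- Comorbidity -> Severity
  P5: Biomarker <- Comorbidity -> Severity
That exhausts the simple backdoor paths. Count: 5.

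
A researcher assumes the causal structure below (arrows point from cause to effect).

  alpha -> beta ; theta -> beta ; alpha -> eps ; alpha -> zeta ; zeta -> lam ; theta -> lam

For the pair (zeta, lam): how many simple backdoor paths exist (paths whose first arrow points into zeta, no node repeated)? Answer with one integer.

1

A backdoor path from zeta to lam is any simple undirected path whose first edge points into zeta (i.e. leaves zeta via a parent).
Parents of zeta: {alpha}.
Enumerating:
  P1: zeta <- alpha -> beta <- theta -> lam
That exhausts the simple backdoor paths. Count: 1.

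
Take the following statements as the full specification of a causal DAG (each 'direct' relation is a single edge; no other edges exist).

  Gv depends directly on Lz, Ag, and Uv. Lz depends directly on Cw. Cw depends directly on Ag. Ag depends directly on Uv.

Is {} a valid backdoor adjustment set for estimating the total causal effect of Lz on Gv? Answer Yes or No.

No

Backdoor paths from Lz to Gv (paths whose first edge points into Lz):
  P1: Lz <- Cw <- Ag <- Uv -> Gv
  P2: Lz <- Cw <- Ag -> Gv
Condition 1 (no descendant of Lz in the set): holds — descendants of Lz are {Gv}; none are in {}.
Condition 2 (every backdoor path blocked by {}):
  P1: open — no interior node is in the conditioning set.
  P2: open — no interior node is in the conditioning set.
{} does not satisfy the backdoor criterion.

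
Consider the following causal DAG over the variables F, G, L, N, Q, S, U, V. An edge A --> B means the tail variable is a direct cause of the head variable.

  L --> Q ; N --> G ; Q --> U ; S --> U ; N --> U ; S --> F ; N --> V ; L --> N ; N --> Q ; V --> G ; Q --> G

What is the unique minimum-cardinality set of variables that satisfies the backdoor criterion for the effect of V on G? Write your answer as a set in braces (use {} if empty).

Variables eligible for adjustment (non-descendants of V, excluding V and G): {F, L, N, Q, S, U}.
Backdoor paths from V to G:
  P1: V <- N <- L -> Q -> G
  P2: V <- N -> Q -> G
  P3: V <- N -> U <- Q -> G
  P4: V <- N -> G
The empty set is not sufficient: P1 (V <- N <- L -> Q -> G) has no collider blocking it and no conditioned non-collider, so it is open.
Try {N}:
  P1: blocked at chain node N ∈ conditioning set.
  P2: blocked at fork node N ∈ conditioning set.
  P3: blocked at fork node N ∈ conditioning set.
  P4: blocked at fork node N ∈ conditioning set.
{N} contains no descendant of V and blocks every backdoor path.
No other singleton works — e.g. {L} leaves P2 open — so {N} is the unique smallest valid adjustment set.

{N}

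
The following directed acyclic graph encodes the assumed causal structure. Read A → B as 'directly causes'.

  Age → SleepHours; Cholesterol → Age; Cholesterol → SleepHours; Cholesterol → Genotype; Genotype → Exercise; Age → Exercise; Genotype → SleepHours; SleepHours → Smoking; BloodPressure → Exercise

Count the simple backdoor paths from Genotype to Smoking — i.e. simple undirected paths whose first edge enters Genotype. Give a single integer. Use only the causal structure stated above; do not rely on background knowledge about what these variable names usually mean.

A backdoor path from Genotype to Smoking is any simple undirected path whose first edge points into Genotype (i.e. leaves Genotype via a parent).
Parents of Genotype: {Cholesterol}.
Enumerating:
  P1: Genotype <- Cholesterol -> Age -> SleepHours -> Smoking
  P2: Genotype <- Cholesterol -> SleepHours -> Smoking
That exhausts the simple backdoor paths. Count: 2.

2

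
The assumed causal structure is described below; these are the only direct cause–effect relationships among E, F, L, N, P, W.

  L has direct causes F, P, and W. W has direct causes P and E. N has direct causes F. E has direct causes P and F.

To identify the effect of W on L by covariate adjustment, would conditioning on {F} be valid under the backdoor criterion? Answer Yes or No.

No

Backdoor paths from W to L (paths whose first edge points into W):
  P1: W <- P -> E <- F -> L
  P2: W <- P -> L
  P3: W <- E <- F -> L
  P4: W <- E <- P -> L
Condition 1 (no descendant of W in the set): holds — descendants of W are {L}; none are in {F}.
Condition 2 (every backdoor path blocked by {F}):
  P1: blocked at collider E (neither it nor any descendant is in the conditioning set).
  P2: open — no interior node is in the conditioning set.
  P3: blocked at fork node F ∈ conditioning set.
  P4: open — no interior node is in the conditioning set.
{F} does not satisfy the backdoor criterion.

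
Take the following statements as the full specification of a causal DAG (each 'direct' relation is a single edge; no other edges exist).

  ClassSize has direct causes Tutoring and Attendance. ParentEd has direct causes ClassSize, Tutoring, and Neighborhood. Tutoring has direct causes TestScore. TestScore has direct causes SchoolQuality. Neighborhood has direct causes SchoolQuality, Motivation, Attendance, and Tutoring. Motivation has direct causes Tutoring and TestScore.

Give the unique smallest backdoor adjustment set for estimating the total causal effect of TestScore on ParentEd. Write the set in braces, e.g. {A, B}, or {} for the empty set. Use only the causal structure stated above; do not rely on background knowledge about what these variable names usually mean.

{SchoolQuality}

Variables eligible for adjustment (non-descendants of TestScore, excluding TestScore and ParentEd): {Attendance, SchoolQuality}.
Backdoor paths from TestScore to ParentEd:
  P1: TestScore <- SchoolQuality -> Neighborhood <- Attendance -> ClassSize <- Tutoring -> ParentEd
  P2: TestScore <- SchoolQuality -> Neighborhood <- Attendance -> ClassSize -> ParentEd
  P3: TestScore <- SchoolQuality -> Neighborhood <- Tutoring -> ClassSize -> ParentEd
  P4: TestScore <- SchoolQuality -> Neighborhood <- Tutoring -> ParentEd
  P5: TestScore <- SchoolQuality -> Neighborhood <- Motivation <- Tutoring -> ClassSize -> ParentEd
  P6: TestScore <- SchoolQuality -> Neighborhood <- Motivation <- Tutoring -> ParentEd
  P7: TestScore <- SchoolQuality -> Neighborhood -> ParentEd
The empty set is not sufficient: P7 (TestScore <- SchoolQuality -> Neighborhood -> ParentEd) has no collider blocking it and no conditioned non-collider, so it is open.
Try {SchoolQuality}:
  P1: blocked at fork node SchoolQuality ∈ conditioning set.
  P2: blocked at fork node SchoolQuality ∈ conditioning set.
  P3: blocked at fork node SchoolQuality ∈ conditioning set.
  P4: blocked at fork node SchoolQuality ∈ conditioning set.
  P5: blocked at fork node SchoolQuality ∈ conditioning set.
  P6: blocked at fork node SchoolQuality ∈ conditioning set.
  P7: blocked at fork node SchoolQuality ∈ conditioning set.
{SchoolQuality} contains no descendant of TestScore and blocks every backdoor path.
No other singleton works — e.g. {Attendance} leaves P7 open — so {SchoolQuality} is the unique smallest valid adjustment set.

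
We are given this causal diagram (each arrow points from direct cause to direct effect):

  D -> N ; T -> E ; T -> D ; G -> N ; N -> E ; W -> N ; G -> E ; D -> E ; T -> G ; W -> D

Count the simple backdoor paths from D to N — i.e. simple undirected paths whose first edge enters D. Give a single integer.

A backdoor path from D to N is any simple undirected path whose first edge points into D (i.e. leaves D via a parent).
Parents of D: {T, W}.
Enumerating:
  P1: D <- T -> G -> N
  P2: D <- T -> G -> E <- N
  P3: D <- T -> E <- G -> N
  P4: D <- T -> E <- N
  P5: D <- W -> N
That exhausts the simple backdoor paths. Count: 5.

5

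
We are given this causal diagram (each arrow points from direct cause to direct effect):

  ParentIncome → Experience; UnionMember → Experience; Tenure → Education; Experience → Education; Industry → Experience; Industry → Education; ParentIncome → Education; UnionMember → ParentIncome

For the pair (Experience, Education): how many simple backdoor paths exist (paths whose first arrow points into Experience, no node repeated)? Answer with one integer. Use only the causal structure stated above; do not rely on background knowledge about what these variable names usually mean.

3

A backdoor path from Experience to Education is any simple undirected path whose first edge points into Experience (i.e. leaves Experience via a parent).
Parents of Experience: {Industry, ParentIncome, UnionMember}.
Enumerating:
  P1: Experience <- UnionMember -> ParentIncome -> Education
  P2: Experience <- Industry -> Education
  P3: Experience <- ParentIncome -> Education
That exhausts the simple backdoor paths. Count: 3.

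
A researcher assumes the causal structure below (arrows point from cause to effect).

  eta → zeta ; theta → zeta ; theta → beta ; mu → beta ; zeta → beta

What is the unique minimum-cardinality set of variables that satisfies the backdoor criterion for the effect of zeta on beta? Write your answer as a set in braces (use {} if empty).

Variables eligible for adjustment (non-descendants of zeta, excluding zeta and beta): {eta, mu, theta}.
Backdoor paths from zeta to beta:
  P1: zeta <- theta -> beta
The empty set is not sufficient: P1 (zeta <- theta -> beta) has no collider blocking it and no conditioned non-collider, so it is open.
Try {theta}:
  P1: blocked at fork node theta ∈ conditioning set.
{theta} contains no descendant of zeta and blocks every backdoor path.
No other singleton works — e.g. {mu} leaves P1 open — so {theta} is the unique smallest valid adjustment set.

{theta}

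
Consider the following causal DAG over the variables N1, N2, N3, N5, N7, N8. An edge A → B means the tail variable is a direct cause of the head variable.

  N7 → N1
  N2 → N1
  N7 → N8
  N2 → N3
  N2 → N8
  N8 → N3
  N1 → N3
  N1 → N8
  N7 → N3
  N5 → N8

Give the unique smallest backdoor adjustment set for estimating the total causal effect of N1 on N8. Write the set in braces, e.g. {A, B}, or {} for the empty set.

Variables eligible for adjustment (non-descendants of N1, excluding N1 and N8): {N2, N5, N7}.
Backdoor paths from N1 to N8:
  P1: N1 <- N2 -> N8
  P2: N1 <- N2 -> N3 <- N7 -> N8
  P3: N1 <- N2 -> N3 <- N8
  P4: N1 <- N7 -> N8
  P5: N1 <- N7 -> N3 <- N2 -> N8
  P6: N1 <- N7 -> N3 <- N8
The empty set is not sufficient: P1 (N1 <- N2 -> N8) has no collider blocking it and no conditioned non-collider, so it is open.
Try {N2, N7}:
  P1: blocked at fork node N2 ∈ conditioning set.
  P2: blocked at fork node N2 ∈ conditioning set.
  P3: blocked at fork node N2 ∈ conditioning set.
  P4: blocked at fork node N7 ∈ conditioning set.
  P5: blocked at fork node N7 ∈ conditioning set.
  P6: blocked at fork node N7 ∈ conditioning set.
{N2, N7} contains no descendant of N1 and blocks every backdoor path.
Every element of {N2, N7} is needed (dropping N2 leaves P1 open; dropping N7 leaves P4 open), so no proper subset is valid.
Among all size-2 subsets of the eligible variables, only {N2, N7} blocks every backdoor path, so it is the unique smallest valid adjustment set.

{N2, N7}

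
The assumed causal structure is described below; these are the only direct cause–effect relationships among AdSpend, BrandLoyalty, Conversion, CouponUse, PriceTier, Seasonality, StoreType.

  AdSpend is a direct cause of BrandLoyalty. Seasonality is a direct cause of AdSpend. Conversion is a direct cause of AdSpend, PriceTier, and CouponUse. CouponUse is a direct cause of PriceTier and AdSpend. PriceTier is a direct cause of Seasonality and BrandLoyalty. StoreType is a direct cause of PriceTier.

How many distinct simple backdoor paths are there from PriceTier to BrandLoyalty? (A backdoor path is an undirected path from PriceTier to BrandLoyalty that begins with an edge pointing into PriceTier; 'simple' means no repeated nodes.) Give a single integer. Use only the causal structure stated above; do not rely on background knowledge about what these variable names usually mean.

4

A backdoor path from PriceTier to BrandLoyalty is any simple undirected path whose first edge points into PriceTier (i.e. leaves PriceTier via a parent).
Parents of PriceTier: {Conversion, CouponUse, StoreType}.
Enumerating:
  P1: PriceTier <- Conversion -> CouponUse -> AdSpend -> BrandLoyalty
  P2: PriceTier <- Conversion -> AdSpend -> BrandLoyalty
  P3: PriceTier <- CouponUse <- Conversion -> AdSpend -> BrandLoyalty
  P4: PriceTier <- CouponUse -> AdSpend -> BrandLoyalty
That exhausts the simple backdoor paths. Count: 4.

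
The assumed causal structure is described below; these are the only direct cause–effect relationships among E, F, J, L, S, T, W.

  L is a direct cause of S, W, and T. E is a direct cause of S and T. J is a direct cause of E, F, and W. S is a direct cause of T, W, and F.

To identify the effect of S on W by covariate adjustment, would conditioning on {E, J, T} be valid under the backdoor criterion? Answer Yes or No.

Backdoor paths from S to W (paths whose first edge points into S):
  P1: S <- L -> T <- E <- J -> W
  P2: S <- L -> W
  P3: S <- E <- J -> W
  P4: S <- E -> T <- L -> W
Condition 1 (no descendant of S in the set): FAILS — T is a descendant of S.
Condition 2 (every backdoor path blocked by {E, J, T}):
  P1: blocked at chain node E ∈ conditioning set.
  P2: open — no interior node is in the conditioning set.
  P3: blocked at chain node E ∈ conditioning set.
  P4: blocked at fork node E ∈ conditioning set.
{E, J, T} does not satisfy the backdoor criterion.

No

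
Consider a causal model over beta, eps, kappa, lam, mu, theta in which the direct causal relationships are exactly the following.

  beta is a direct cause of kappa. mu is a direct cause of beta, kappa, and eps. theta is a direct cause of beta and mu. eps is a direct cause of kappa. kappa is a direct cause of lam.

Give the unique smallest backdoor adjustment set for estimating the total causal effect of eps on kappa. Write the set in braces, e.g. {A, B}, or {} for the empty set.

{mu}

Variables eligible for adjustment (non-descendants of eps, excluding eps and kappa): {beta, mu, theta}.
Backdoor paths from eps to kappa:
  P1: eps <- mu <- theta -> beta -> kappa
  P2: eps <- mu -> beta -> kappa
  P3: eps <- mu -> kappa
The empty set is not sufficient: P1 (eps <- mu <- theta -> beta -> kappa) has no collider blocking it and no conditioned non-collider, so it is open.
Try {mu}:
  P1: blocked at chain node mu ∈ conditioning set.
  P2: blocked at fork node mu ∈ conditioning set.
  P3: blocked at fork node mu ∈ conditioning set.
{mu} contains no descendant of eps and blocks every backdoor path.
No other singleton works — e.g. {theta} leaves P2 open — so {mu} is the unique smallest valid adjustment set.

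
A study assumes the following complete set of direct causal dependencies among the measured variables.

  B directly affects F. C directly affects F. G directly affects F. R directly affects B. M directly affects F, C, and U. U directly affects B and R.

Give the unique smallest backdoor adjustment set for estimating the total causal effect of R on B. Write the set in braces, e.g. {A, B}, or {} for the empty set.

Variables eligible for adjustment (non-descendants of R, excluding R and B): {C, G, M, U}.
Backdoor paths from R to B:
  P1: R <- U <- M -> C -> F <- B
  P2: R <- U <- M -> F <- B
  P3: R <- U -> B
The empty set is not sufficient: P3 (R <- U -> B) has no collider blocking it and no conditioned non-collider, so it is open.
Try {U}:
  P1: blocked at chain node U ∈ conditioning set.
  P2: blocked at chain node U ∈ conditioning set.
  P3: blocked at fork node U ∈ conditioning set.
{U} contains no descendant of R and blocks every backdoor path.
No other singleton works — e.g. {M} leaves P3 open — so {U} is the unique smallest valid adjustment set.

{U}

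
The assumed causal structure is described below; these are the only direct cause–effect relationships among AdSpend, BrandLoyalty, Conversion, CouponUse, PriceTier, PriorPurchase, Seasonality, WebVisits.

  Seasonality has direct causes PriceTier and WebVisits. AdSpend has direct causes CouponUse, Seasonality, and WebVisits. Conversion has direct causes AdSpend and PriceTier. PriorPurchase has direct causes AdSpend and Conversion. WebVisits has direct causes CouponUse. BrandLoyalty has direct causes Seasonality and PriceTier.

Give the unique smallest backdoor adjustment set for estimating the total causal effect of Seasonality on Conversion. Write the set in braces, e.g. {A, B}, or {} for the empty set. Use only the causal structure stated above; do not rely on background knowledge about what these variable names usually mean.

Variables eligible for adjustment (non-descendants of Seasonality, excluding Seasonality and Conversion): {CouponUse, PriceTier, WebVisits}.
Backdoor paths from Seasonality to Conversion:
  P1: Seasonality <- WebVisits <- CouponUse -> AdSpend -> Conversion
  P2: Seasonality <- WebVisits <- CouponUse -> AdSpend -> PriorPurchase <- Conversion
  P3: Seasonality <- WebVisits -> AdSpend -> Conversion
  P4: Seasonality <- WebVisits -> AdSpend -> PriorPurchase <- Conversion
  P5: Seasonality <- PriceTier -> Conversion
The empty set is not sufficient: P1 (Seasonality <- WebVisits <- CouponUse -> AdSpend -> Conversion) has no collider blocking it and no conditioned non-collider, so it is open.
Try {PriceTier, WebVisits}:
  P1: blocked at chain node WebVisits ∈ conditioning set.
  P2: blocked at chain node WebVisits ∈ conditioning set.
  P3: blocked at fork node WebVisits ∈ conditioning set.
  P4: blocked at fork node WebVisits ∈ conditioning set.
  P5: blocked at fork node PriceTier ∈ conditioning set.
{PriceTier, WebVisits} contains no descendant of Seasonality and blocks every backdoor path.
Every element of {PriceTier, WebVisits} is needed (dropping PriceTier leaves P5 open; dropping WebVisits leaves P1 open), so no proper subset is valid.
Among all size-2 subsets of the eligible variables, only {PriceTier, WebVisits} blocks every backdoor path, so it is the unique smallest valid adjustment set.

{PriceTier, WebVisits}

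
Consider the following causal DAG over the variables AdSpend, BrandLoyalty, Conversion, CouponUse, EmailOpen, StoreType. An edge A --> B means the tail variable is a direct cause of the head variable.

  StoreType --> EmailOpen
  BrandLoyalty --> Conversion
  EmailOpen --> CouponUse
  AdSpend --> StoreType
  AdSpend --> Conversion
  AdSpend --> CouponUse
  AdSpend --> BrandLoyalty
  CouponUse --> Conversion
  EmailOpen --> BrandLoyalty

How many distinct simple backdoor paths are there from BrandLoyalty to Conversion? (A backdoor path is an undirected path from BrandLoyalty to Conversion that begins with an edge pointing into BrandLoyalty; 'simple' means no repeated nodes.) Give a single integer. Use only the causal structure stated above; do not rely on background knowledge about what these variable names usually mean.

A backdoor path from BrandLoyalty to Conversion is any simple undirected path whose first edge points into BrandLoyalty (i.e. leaves BrandLoyalty via a parent).
Parents of BrandLoyalty: {AdSpend, EmailOpen}.
Enumerating:
  P1: BrandLoyalty <- AdSpend -> StoreType -> EmailOpen -> CouponUse -> Conversion
  P2: BrandLoyalty <- AdSpend -> CouponUse -> Conversion
  P3: BrandLoyalty <- AdSpend -> Conversion
  P4: BrandLoyalty <- EmailOpen <- StoreType <- AdSpend -> CouponUse -> Conversion
  P5: BrandLoyalty <- EmailOpen <- StoreType <- AdSpend -> Conversion
  P6: BrandLoyalty <- EmailOpen -> CouponUse <- AdSpend -> Conversion
  P7: BrandLoyalty <- EmailOpen -> CouponUse -> Conversion
That exhausts the simple backdoor paths. Count: 7.

7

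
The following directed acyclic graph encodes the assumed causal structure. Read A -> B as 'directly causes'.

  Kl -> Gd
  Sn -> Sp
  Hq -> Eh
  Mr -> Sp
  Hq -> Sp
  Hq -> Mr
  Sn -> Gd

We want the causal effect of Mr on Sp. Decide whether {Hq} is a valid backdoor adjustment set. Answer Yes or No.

Backdoor paths from Mr to Sp (paths whose first edge points into Mr):
  P1: Mr <- Hq -> Sp
Condition 1 (no descendant of Mr in the set): holds — descendants of Mr are {Sp}; none are in {Hq}.
Condition 2 (every backdoor path blocked by {Hq}):
  P1: blocked at fork node Hq ∈ conditioning set.
{Hq} satisfies the backdoor criterion.

Yes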